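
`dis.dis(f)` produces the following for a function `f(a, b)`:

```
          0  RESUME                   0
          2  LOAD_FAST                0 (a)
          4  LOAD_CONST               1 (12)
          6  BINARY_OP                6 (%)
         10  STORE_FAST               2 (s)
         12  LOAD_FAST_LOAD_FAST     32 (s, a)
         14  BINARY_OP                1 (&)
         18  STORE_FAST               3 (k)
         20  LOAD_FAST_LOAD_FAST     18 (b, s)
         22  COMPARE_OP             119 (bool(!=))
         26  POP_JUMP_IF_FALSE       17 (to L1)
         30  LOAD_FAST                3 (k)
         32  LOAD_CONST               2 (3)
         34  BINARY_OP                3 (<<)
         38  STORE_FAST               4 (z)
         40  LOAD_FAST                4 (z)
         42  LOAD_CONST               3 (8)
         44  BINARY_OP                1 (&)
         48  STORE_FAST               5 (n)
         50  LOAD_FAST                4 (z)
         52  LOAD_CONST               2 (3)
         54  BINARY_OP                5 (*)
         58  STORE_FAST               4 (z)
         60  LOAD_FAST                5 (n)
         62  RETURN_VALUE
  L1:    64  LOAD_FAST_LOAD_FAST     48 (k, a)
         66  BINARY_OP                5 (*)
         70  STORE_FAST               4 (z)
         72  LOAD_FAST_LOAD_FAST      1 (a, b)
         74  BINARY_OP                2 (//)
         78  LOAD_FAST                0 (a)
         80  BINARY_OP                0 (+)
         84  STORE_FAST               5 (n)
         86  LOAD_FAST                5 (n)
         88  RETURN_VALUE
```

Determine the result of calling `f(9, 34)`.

LOAD_FAST a → push 9. Stack: [9]
LOAD_CONST → push 12. Stack: [9, 12]
BINARY_OP % → 9 % 12 = 9. Stack: [9]
STORE_FAST s → s=9. Stack: []
LOAD_FAST_LOAD_FAST s,a → push 9,9. Stack: [9, 9]
BINARY_OP & → 9 & 9 = 9. Stack: [9]
STORE_FAST k → k=9. Stack: []
LOAD_FAST_LOAD_FAST b,s → push 34,9. Stack: [34, 9]
COMPARE_OP bool(!=) → 34 vs 9 = True. Stack: [True]
POP_JUMP_IF_FALSE → pop True; no jump. Stack: []
LOAD_FAST k → push 9. Stack: [9]
LOAD_CONST → push 3. Stack: [9, 3]
BINARY_OP << → 9 << 3 = 72. Stack: [72]
STORE_FAST z → z=72. Stack: []
LOAD_FAST z → push 72. Stack: [72]
LOAD_CONST → push 8. Stack: [72, 8]
BINARY_OP & → 72 & 8 = 8. Stack: [8]
STORE_FAST n → n=8. Stack: []
LOAD_FAST z → push 72. Stack: [72]
LOAD_CONST → push 3. Stack: [72, 3]
BINARY_OP * → 72 * 3 = 216. Stack: [216]
STORE_FAST z → z=216. Stack: []
LOAD_FAST n → push 8. Stack: [8]
RETURN_VALUE → return 8.

8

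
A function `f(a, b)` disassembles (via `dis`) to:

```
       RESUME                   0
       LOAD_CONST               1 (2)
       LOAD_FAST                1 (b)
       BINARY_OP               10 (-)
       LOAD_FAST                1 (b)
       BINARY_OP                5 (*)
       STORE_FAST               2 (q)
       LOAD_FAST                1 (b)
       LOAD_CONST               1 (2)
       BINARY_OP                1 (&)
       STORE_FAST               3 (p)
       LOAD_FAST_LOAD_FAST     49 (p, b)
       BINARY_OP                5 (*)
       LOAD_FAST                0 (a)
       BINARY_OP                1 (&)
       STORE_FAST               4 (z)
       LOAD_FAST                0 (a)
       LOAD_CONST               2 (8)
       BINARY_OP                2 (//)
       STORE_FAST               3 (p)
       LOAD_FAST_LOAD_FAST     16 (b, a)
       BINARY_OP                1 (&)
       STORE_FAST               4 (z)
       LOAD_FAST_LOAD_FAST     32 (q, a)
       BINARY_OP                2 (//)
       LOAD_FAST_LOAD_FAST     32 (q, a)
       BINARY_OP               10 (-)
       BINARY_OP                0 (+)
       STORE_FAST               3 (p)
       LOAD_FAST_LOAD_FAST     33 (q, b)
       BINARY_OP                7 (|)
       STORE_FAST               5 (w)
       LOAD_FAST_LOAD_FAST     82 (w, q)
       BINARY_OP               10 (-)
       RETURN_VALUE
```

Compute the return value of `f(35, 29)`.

12

LOAD_CONST → push 2. Stack: [2]
LOAD_FAST b → push 29. Stack: [2, 29]
BINARY_OP - → 2 - 29 = -27. Stack: [-27]
LOAD_FAST b → push 29. Stack: [-27, 29]
BINARY_OP * → -27 * 29 = -783. Stack: [-783]
STORE_FAST q → q=-783. Stack: []
LOAD_FAST b → push 29. Stack: [29]
LOAD_CONST → push 2. Stack: [29, 2]
BINARY_OP & → 29 & 2 = 0. Stack: [0]
STORE_FAST p → p=0. Stack: []
LOAD_FAST_LOAD_FAST p,b → push 0,29. Stack: [0, 29]
BINARY_OP * → 0 * 29 = 0. Stack: [0]
LOAD_FAST a → push 35. Stack: [0, 35]
BINARY_OP & → 0 & 35 = 0. Stack: [0]
STORE_FAST z → z=0. Stack: []
LOAD_FAST a → push 35. Stack: [35]
LOAD_CONST → push 8. Stack: [35, 8]
BINARY_OP // → 35 // 8 = 4. Stack: [4]
STORE_FAST p → p=4. Stack: []
LOAD_FAST_LOAD_FAST b,a → push 29,35. Stack: [29, 35]
BINARY_OP & → 29 & 35 = 1. Stack: [1]
STORE_FAST z → z=1. Stack: []
LOAD_FAST_LOAD_FAST q,a → push -783,35. Stack: [-783, 35]
BINARY_OP // → -783 // 35 = -23. Stack: [-23]
LOAD_FAST_LOAD_FAST q,a → push -783,35. Stack: [-23, -783, 35]
BINARY_OP - → -783 - 35 = -818. Stack: [-23, -818]
BINARY_OP + → -23 + -818 = -841. Stack: [-841]
STORE_FAST p → p=-841. Stack: []
LOAD_FAST_LOAD_FAST q,b → push -783,29. Stack: [-783, 29]
BINARY_OP | → -783 | 29 = -771. Stack: [-771]
STORE_FAST w → w=-771. Stack: []
LOAD_FAST_LOAD_FAST w,q → push -771,-783. Stack: [-771, -783]
BINARY_OP - → -771 - -783 = 12. Stack: [12]
RETURN_VALUE → return 12.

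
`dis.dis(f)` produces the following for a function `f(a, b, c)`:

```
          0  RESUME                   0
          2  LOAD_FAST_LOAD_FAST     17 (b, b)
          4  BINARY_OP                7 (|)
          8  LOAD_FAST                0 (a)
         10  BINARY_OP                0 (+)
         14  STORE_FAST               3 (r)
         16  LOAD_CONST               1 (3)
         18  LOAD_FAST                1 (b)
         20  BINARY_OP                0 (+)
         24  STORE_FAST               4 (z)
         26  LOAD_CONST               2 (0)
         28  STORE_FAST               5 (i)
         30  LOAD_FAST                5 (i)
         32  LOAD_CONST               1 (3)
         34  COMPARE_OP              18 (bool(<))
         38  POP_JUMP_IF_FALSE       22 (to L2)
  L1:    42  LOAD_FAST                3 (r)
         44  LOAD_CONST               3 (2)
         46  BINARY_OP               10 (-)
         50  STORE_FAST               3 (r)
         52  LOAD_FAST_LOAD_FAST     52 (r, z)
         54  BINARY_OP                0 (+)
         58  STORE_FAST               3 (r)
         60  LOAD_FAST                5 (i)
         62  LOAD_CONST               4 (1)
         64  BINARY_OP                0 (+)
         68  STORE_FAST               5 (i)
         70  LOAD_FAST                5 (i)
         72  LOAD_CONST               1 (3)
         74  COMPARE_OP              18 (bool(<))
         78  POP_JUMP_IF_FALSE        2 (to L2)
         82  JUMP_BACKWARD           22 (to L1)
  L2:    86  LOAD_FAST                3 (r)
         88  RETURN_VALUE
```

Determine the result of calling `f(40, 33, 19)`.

175

LOAD_FAST_LOAD_FAST b,b → push 33,33. Stack: [33, 33]
BINARY_OP | → 33 | 33 = 33. Stack: [33]
LOAD_FAST a → push 40. Stack: [33, 40]
BINARY_OP + → 33 + 40 = 73. Stack: [73]
STORE_FAST r → r=73. Stack: []
LOAD_CONST → push 3. Stack: [3]
LOAD_FAST b → push 33. Stack: [3, 33]
BINARY_OP + → 3 + 33 = 36. Stack: [36]
STORE_FAST z → z=36. Stack: []
LOAD_CONST → push 0. Stack: [0]
STORE_FAST i → i=0. Stack: []
LOAD_FAST i → push 0. Stack: [0]
LOAD_CONST → push 3. Stack: [0, 3]
COMPARE_OP bool(<) → 0 vs 3 = True. Stack: [True]
POP_JUMP_IF_FALSE → pop True; no jump. Stack: []
LOAD_FAST r → push 73. Stack: [73]
LOAD_CONST → push 2. Stack: [73, 2]
BINARY_OP - → 73 - 2 = 71. Stack: [71]
STORE_FAST r → r=71. Stack: []
LOAD_FAST_LOAD_FAST r,z → push 71,36. Stack: [71, 36]
BINARY_OP + → 71 + 36 = 107. Stack: [107]
STORE_FAST r → r=107. Stack: []
LOAD_FAST i → push 0. Stack: [0]
LOAD_CONST → push 1. Stack: [0, 1]
BINARY_OP + → 0 + 1 = 1. Stack: [1]
STORE_FAST i → i=1. Stack: []
LOAD_FAST i → push 1. Stack: [1]
LOAD_CONST → push 3. Stack: [1, 3]
COMPARE_OP bool(<) → 1 vs 3 = True. Stack: [True]
POP_JUMP_IF_FALSE → pop True; no jump. Stack: []
LOAD_FAST r → push 107. Stack: [107]
LOAD_CONST → push 2. Stack: [107, 2]
BINARY_OP - → 107 - 2 = 105. Stack: [105]
STORE_FAST r → r=105. Stack: []
LOAD_FAST_LOAD_FAST r,z → push 105,36. Stack: [105, 36]
BINARY_OP + → 105 + 36 = 141. Stack: [141]
STORE_FAST r → r=141. Stack: []
LOAD_FAST i → push 1. Stack: [1]
LOAD_CONST → push 1. Stack: [1, 1]
BINARY_OP + → 1 + 1 = 2. Stack: [2]
STORE_FAST i → i=2. Stack: []
LOAD_FAST i → push 2. Stack: [2]
LOAD_CONST → push 3. Stack: [2, 3]
COMPARE_OP bool(<) → 2 vs 3 = True. Stack: [True]
POP_JUMP_IF_FALSE → pop True; no jump. Stack: []
LOAD_FAST r → push 141. Stack: [141]
LOAD_CONST → push 2. Stack: [141, 2]
BINARY_OP - → 141 - 2 = 139. Stack: [139]
STORE_FAST r → r=139. Stack: []
LOAD_FAST_LOAD_FAST r,z → push 139,36. Stack: [139, 36]
BINARY_OP + → 139 + 36 = 175. Stack: [175]
STORE_FAST r → r=175. Stack: []
LOAD_FAST i → push 2. Stack: [2]
LOAD_CONST → push 1. Stack: [2, 1]
BINARY_OP + → 2 + 1 = 3. Stack: [3]
STORE_FAST i → i=3. Stack: []
LOAD_FAST i → push 3. Stack: [3]
LOAD_CONST → push 3. Stack: [3, 3]
COMPARE_OP bool(<) → 3 vs 3 = False. Stack: [False]
POP_JUMP_IF_FALSE → pop False; jump. Stack: []
LOAD_FAST r → push 175. Stack: [175]
RETURN_VALUE → return 175.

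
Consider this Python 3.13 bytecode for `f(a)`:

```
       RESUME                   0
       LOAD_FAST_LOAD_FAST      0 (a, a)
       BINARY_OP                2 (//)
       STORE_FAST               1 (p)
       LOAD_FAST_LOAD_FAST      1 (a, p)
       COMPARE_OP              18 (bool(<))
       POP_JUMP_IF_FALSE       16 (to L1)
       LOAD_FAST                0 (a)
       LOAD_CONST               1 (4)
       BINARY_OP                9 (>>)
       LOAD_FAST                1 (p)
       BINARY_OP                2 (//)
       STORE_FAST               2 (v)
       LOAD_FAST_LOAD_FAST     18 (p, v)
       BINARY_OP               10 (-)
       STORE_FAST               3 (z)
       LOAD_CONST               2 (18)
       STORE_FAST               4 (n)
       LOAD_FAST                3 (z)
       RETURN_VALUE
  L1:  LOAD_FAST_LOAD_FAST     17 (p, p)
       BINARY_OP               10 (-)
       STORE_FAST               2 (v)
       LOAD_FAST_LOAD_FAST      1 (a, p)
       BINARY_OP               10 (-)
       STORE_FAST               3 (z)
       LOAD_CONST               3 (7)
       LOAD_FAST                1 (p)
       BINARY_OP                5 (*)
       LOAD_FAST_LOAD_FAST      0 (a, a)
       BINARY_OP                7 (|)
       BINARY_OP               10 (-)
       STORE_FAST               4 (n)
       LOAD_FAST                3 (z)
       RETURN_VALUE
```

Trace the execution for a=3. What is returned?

LOAD_FAST_LOAD_FAST a,a → push 3,3. Stack: [3, 3]
BINARY_OP // → 3 // 3 = 1. Stack: [1]
STORE_FAST p → p=1. Stack: []
LOAD_FAST_LOAD_FAST a,p → push 3,1. Stack: [3, 1]
COMPARE_OP bool(<) → 3 vs 1 = False. Stack: [False]
POP_JUMP_IF_FALSE → pop False; jump. Stack: []
LOAD_FAST_LOAD_FAST p,p → push 1,1. Stack: [1, 1]
BINARY_OP - → 1 - 1 = 0. Stack: [0]
STORE_FAST v → v=0. Stack: []
LOAD_FAST_LOAD_FAST a,p → push 3,1. Stack: [3, 1]
BINARY_OP - → 3 - 1 = 2. Stack: [2]
STORE_FAST z → z=2. Stack: []
LOAD_CONST → push 7. Stack: [7]
LOAD_FAST p → push 1. Stack: [7, 1]
BINARY_OP * → 7 * 1 = 7. Stack: [7]
LOAD_FAST_LOAD_FAST a,a → push 3,3. Stack: [7, 3, 3]
BINARY_OP | → 3 | 3 = 3. Stack: [7, 3]
BINARY_OP - → 7 - 3 = 4. Stack: [4]
STORE_FAST n → n=4. Stack: []
LOAD_FAST z → push 2. Stack: [2]
RETURN_VALUE → return 2.

2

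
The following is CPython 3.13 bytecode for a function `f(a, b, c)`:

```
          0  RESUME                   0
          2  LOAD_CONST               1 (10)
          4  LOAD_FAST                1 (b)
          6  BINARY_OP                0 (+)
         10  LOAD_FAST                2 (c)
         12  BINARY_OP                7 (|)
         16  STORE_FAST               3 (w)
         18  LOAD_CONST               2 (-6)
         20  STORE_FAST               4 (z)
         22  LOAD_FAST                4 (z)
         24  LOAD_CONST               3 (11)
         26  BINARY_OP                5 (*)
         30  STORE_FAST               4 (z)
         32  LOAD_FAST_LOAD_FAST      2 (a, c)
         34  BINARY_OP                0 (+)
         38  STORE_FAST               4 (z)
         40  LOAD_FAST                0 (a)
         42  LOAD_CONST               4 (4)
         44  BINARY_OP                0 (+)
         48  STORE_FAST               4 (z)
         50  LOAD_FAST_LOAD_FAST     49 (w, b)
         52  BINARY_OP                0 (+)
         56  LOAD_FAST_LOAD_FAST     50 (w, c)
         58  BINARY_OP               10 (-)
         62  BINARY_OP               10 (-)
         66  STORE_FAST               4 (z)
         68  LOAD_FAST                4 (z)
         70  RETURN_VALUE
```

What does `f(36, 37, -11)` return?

LOAD_CONST → push 10. Stack: [10]
LOAD_FAST b → push 37. Stack: [10, 37]
BINARY_OP + → 10 + 37 = 47. Stack: [47]
LOAD_FAST c → push -11. Stack: [47, -11]
BINARY_OP | → 47 | -11 = -1. Stack: [-1]
STORE_FAST w → w=-1. Stack: []
LOAD_CONST → push -6. Stack: [-6]
STORE_FAST z → z=-6. Stack: []
LOAD_FAST z → push -6. Stack: [-6]
LOAD_CONST → push 11. Stack: [-6, 11]
BINARY_OP * → -6 * 11 = -66. Stack: [-66]
STORE_FAST z → z=-66. Stack: []
LOAD_FAST_LOAD_FAST a,c → push 36,-11. Stack: [36, -11]
BINARY_OP + → 36 + -11 = 25. Stack: [25]
STORE_FAST z → z=25. Stack: []
LOAD_FAST a → push 36. Stack: [36]
LOAD_CONST → push 4. Stack: [36, 4]
BINARY_OP + → 36 + 4 = 40. Stack: [40]
STORE_FAST z → z=40. Stack: []
LOAD_FAST_LOAD_FAST w,b → push -1,37. Stack: [-1, 37]
BINARY_OP + → -1 + 37 = 36. Stack: [36]
LOAD_FAST_LOAD_FAST w,c → push -1,-11. Stack: [36, -1, -11]
BINARY_OP - → -1 - -11 = 10. Stack: [36, 10]
BINARY_OP - → 36 - 10 = 26. Stack: [26]
STORE_FAST z → z=26. Stack: []
LOAD_FAST z → push 26. Stack: [26]
RETURN_VALUE → return 26.

26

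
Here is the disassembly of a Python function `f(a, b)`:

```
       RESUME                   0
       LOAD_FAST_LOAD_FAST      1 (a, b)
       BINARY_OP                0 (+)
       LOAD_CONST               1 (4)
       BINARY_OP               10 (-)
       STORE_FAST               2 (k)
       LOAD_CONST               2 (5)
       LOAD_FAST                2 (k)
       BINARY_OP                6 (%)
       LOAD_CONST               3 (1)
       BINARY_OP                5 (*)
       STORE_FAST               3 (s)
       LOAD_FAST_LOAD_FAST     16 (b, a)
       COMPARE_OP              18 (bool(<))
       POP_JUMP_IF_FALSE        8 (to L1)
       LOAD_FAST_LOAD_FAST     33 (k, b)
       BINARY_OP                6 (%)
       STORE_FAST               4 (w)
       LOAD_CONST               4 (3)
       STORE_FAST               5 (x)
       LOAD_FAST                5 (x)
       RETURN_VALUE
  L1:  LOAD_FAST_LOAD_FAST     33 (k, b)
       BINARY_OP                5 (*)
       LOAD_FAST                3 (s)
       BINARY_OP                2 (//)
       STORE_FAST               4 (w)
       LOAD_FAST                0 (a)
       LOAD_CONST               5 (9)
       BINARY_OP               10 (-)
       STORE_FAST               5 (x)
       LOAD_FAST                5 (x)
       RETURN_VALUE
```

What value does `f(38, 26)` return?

3

LOAD_FAST_LOAD_FAST a,b → push 38,26. Stack: [38, 26]
BINARY_OP + → 38 + 26 = 64. Stack: [64]
LOAD_CONST → push 4. Stack: [64, 4]
BINARY_OP - → 64 - 4 = 60. Stack: [60]
STORE_FAST k → k=60. Stack: []
LOAD_CONST → push 5. Stack: [5]
LOAD_FAST k → push 60. Stack: [5, 60]
BINARY_OP % → 5 % 60 = 5. Stack: [5]
LOAD_CONST → push 1. Stack: [5, 1]
BINARY_OP * → 5 * 1 = 5. Stack: [5]
STORE_FAST s → s=5. Stack: []
LOAD_FAST_LOAD_FAST b,a → push 26,38. Stack: [26, 38]
COMPARE_OP bool(<) → 26 vs 38 = True. Stack: [True]
POP_JUMP_IF_FALSE → pop True; no jump. Stack: []
LOAD_FAST_LOAD_FAST k,b → push 60,26. Stack: [60, 26]
BINARY_OP % → 60 % 26 = 8. Stack: [8]
STORE_FAST w → w=8. Stack: []
LOAD_CONST → push 3. Stack: [3]
STORE_FAST x → x=3. Stack: []
LOAD_FAST x → push 3. Stack: [3]
RETURN_VALUE → return 3.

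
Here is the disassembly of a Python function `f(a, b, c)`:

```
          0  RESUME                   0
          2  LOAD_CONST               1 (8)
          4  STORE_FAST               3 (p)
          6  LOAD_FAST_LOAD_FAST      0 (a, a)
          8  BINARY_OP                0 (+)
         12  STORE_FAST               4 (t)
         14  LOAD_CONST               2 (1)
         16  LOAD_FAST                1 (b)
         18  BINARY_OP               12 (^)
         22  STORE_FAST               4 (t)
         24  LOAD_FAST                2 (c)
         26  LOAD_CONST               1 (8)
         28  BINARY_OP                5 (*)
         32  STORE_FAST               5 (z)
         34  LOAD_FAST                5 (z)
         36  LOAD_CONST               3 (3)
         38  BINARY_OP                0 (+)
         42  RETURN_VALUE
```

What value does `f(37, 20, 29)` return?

LOAD_CONST → push 8. Stack: [8]
STORE_FAST p → p=8. Stack: []
LOAD_FAST_LOAD_FAST a,a → push 37,37. Stack: [37, 37]
BINARY_OP + → 37 + 37 = 74. Stack: [74]
STORE_FAST t → t=74. Stack: []
LOAD_CONST → push 1. Stack: [1]
LOAD_FAST b → push 20. Stack: [1, 20]
BINARY_OP ^ → 1 ^ 20 = 21. Stack: [21]
STORE_FAST t → t=21. Stack: []
LOAD_FAST c → push 29. Stack: [29]
LOAD_CONST → push 8. Stack: [29, 8]
BINARY_OP * → 29 * 8 = 232. Stack: [232]
STORE_FAST z → z=232. Stack: []
LOAD_FAST z → push 232. Stack: [232]
LOAD_CONST → push 3. Stack: [232, 3]
BINARY_OP + → 232 + 3 = 235. Stack: [235]
RETURN_VALUE → return 235.

235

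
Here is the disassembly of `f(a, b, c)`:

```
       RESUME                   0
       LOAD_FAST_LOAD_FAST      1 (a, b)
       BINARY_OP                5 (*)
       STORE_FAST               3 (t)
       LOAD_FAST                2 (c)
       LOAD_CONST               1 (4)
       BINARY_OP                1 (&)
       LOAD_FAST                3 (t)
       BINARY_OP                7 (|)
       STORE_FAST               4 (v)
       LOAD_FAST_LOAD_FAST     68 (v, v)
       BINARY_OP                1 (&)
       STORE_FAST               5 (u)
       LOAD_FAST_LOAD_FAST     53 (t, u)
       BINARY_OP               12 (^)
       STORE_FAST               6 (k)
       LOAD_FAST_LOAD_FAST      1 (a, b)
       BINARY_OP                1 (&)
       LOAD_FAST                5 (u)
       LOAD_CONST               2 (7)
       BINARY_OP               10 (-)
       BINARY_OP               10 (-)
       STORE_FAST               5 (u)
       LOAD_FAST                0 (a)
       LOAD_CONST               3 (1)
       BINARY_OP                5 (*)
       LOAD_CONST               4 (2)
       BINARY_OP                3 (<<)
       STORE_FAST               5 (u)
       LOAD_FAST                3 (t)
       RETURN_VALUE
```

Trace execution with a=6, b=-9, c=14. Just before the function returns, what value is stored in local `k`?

LOAD_FAST_LOAD_FAST a,b → push 6,-9. Stack: [6, -9]
BINARY_OP * → 6 * -9 = -54. Stack: [-54]
STORE_FAST t → t=-54. Stack: []
LOAD_FAST c → push 14. Stack: [14]
LOAD_CONST → push 4. Stack: [14, 4]
BINARY_OP & → 14 & 4 = 4. Stack: [4]
LOAD_FAST t → push -54. Stack: [4, -54]
BINARY_OP | → 4 | -54 = -50. Stack: [-50]
STORE_FAST v → v=-50. Stack: []
LOAD_FAST_LOAD_FAST v,v → push -50,-50. Stack: [-50, -50]
BINARY_OP & → -50 & -50 = -50. Stack: [-50]
STORE_FAST u → u=-50. Stack: []
LOAD_FAST_LOAD_FAST t,u → push -54,-50. Stack: [-54, -50]
BINARY_OP ^ → -54 ^ -50 = 4. Stack: [4]
STORE_FAST k → k=4. Stack: []
LOAD_FAST_LOAD_FAST a,b → push 6,-9. Stack: [6, -9]
BINARY_OP & → 6 & -9 = 6. Stack: [6]
LOAD_FAST u → push -50. Stack: [6, -50]
LOAD_CONST → push 7. Stack: [6, -50, 7]
BINARY_OP - → -50 - 7 = -57. Stack: [6, -57]
BINARY_OP - → 6 - -57 = 63. Stack: [63]
STORE_FAST u → u=63. Stack: []
LOAD_FAST a → push 6. Stack: [6]
LOAD_CONST → push 1. Stack: [6, 1]
BINARY_OP * → 6 * 1 = 6. Stack: [6]
LOAD_CONST → push 2. Stack: [6, 2]
BINARY_OP << → 6 << 2 = 24. Stack: [24]
STORE_FAST u → u=24. Stack: []
LOAD_FAST t → push -54. Stack: [-54]
RETURN_VALUE → return -54.

4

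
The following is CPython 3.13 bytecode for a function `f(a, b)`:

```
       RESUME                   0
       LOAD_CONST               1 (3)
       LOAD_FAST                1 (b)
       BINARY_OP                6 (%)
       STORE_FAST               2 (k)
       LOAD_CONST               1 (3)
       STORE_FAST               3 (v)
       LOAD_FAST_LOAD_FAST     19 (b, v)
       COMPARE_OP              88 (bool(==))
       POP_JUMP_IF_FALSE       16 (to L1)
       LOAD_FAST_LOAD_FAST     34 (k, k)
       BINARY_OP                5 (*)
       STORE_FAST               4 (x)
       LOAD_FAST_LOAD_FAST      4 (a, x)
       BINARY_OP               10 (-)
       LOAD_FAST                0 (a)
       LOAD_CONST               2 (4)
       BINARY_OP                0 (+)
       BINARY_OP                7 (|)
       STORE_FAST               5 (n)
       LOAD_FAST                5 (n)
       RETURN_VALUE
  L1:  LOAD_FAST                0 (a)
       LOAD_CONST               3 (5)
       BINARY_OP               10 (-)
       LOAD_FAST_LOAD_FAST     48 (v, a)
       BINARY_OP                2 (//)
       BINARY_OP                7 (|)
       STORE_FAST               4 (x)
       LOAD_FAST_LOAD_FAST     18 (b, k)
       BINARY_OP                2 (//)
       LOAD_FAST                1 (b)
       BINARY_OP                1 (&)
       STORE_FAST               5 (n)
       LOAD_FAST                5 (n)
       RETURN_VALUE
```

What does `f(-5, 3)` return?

LOAD_CONST → push 3. Stack: [3]
LOAD_FAST b → push 3. Stack: [3, 3]
BINARY_OP % → 3 % 3 = 0. Stack: [0]
STORE_FAST k → k=0. Stack: []
LOAD_CONST → push 3. Stack: [3]
STORE_FAST v → v=3. Stack: []
LOAD_FAST_LOAD_FAST b,v → push 3,3. Stack: [3, 3]
COMPARE_OP bool(==) → 3 vs 3 = True. Stack: [True]
POP_JUMP_IF_FALSE → pop True; no jump. Stack: []
LOAD_FAST_LOAD_FAST k,k → push 0,0. Stack: [0, 0]
BINARY_OP * → 0 * 0 = 0. Stack: [0]
STORE_FAST x → x=0. Stack: []
LOAD_FAST_LOAD_FAST a,x → push -5,0. Stack: [-5, 0]
BINARY_OP - → -5 - 0 = -5. Stack: [-5]
LOAD_FAST a → push -5. Stack: [-5, -5]
LOAD_CONST → push 4. Stack: [-5, -5, 4]
BINARY_OP + → -5 + 4 = -1. Stack: [-5, -1]
BINARY_OP | → -5 | -1 = -1. Stack: [-1]
STORE_FAST n → n=-1. Stack: []
LOAD_FAST n → push -1. Stack: [-1]
RETURN_VALUE → return -1.

-1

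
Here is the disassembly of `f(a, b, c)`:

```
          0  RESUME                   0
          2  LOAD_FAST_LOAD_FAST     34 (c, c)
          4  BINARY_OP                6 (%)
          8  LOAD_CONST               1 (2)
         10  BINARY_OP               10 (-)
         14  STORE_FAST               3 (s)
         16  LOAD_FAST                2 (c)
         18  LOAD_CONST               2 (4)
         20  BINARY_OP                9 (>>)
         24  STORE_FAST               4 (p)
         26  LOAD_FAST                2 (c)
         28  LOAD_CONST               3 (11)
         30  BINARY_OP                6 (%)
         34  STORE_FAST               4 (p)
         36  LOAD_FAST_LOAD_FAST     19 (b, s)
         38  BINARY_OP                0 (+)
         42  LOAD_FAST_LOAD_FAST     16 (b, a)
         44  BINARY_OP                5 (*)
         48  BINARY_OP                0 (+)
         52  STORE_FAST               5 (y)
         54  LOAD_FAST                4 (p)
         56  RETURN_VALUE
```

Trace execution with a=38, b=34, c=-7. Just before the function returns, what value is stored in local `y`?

1324

LOAD_FAST_LOAD_FAST c,c → push -7,-7. Stack: [-7, -7]
BINARY_OP % → -7 % -7 = 0. Stack: [0]
LOAD_CONST → push 2. Stack: [0, 2]
BINARY_OP - → 0 - 2 = -2. Stack: [-2]
STORE_FAST s → s=-2. Stack: []
LOAD_FAST c → push -7. Stack: [-7]
LOAD_CONST → push 4. Stack: [-7, 4]
BINARY_OP >> → -7 >> 4 = -1. Stack: [-1]
STORE_FAST p → p=-1. Stack: []
LOAD_FAST c → push -7. Stack: [-7]
LOAD_CONST → push 11. Stack: [-7, 11]
BINARY_OP % → -7 % 11 = 4. Stack: [4]
STORE_FAST p → p=4. Stack: []
LOAD_FAST_LOAD_FAST b,s → push 34,-2. Stack: [34, -2]
BINARY_OP + → 34 + -2 = 32. Stack: [32]
LOAD_FAST_LOAD_FAST b,a → push 34,38. Stack: [32, 34, 38]
BINARY_OP * → 34 * 38 = 1292. Stack: [32, 1292]
BINARY_OP + → 32 + 1292 = 1324. Stack: [1324]
STORE_FAST y → y=1324. Stack: []
LOAD_FAST p → push 4. Stack: [4]
RETURN_VALUE → return 4.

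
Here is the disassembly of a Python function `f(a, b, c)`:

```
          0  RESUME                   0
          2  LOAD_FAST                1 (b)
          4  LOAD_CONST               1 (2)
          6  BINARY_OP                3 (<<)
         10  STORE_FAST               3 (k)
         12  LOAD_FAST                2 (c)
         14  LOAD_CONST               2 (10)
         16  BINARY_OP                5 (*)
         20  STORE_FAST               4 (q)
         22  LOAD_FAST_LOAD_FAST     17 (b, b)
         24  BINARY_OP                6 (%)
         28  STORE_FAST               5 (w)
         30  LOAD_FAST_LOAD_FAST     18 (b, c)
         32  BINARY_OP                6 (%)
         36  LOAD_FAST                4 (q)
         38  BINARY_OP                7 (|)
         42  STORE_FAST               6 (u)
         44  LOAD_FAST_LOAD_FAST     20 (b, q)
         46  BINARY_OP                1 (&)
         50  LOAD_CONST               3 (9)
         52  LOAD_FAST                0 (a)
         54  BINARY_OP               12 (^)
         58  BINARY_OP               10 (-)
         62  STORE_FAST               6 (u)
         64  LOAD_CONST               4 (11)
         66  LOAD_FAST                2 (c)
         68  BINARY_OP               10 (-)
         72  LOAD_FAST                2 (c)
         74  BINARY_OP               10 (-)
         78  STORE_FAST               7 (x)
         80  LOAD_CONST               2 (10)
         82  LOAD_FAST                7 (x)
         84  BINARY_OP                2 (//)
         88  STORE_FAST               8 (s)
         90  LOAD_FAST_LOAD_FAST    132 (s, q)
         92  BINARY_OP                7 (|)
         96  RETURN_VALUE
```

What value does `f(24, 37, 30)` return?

-1

LOAD_FAST b → push 37. Stack: [37]
LOAD_CONST → push 2. Stack: [37, 2]
BINARY_OP << → 37 << 2 = 148. Stack: [148]
STORE_FAST k → k=148. Stack: []
LOAD_FAST c → push 30. Stack: [30]
LOAD_CONST → push 10. Stack: [30, 10]
BINARY_OP * → 30 * 10 = 300. Stack: [300]
STORE_FAST q → q=300. Stack: []
LOAD_FAST_LOAD_FAST b,b → push 37,37. Stack: [37, 37]
BINARY_OP % → 37 % 37 = 0. Stack: [0]
STORE_FAST w → w=0. Stack: []
LOAD_FAST_LOAD_FAST b,c → push 37,30. Stack: [37, 30]
BINARY_OP % → 37 % 30 = 7. Stack: [7]
LOAD_FAST q → push 300. Stack: [7, 300]
BINARY_OP | → 7 | 300 = 303. Stack: [303]
STORE_FAST u → u=303. Stack: []
LOAD_FAST_LOAD_FAST b,q → push 37,300. Stack: [37, 300]
BINARY_OP & → 37 & 300 = 36. Stack: [36]
LOAD_CONST → push 9. Stack: [36, 9]
LOAD_FAST a → push 24. Stack: [36, 9, 24]
BINARY_OP ^ → 9 ^ 24 = 17. Stack: [36, 17]
BINARY_OP - → 36 - 17 = 19. Stack: [19]
STORE_FAST u → u=19. Stack: []
LOAD_CONST → push 11. Stack: [11]
LOAD_FAST c → push 30. Stack: [11, 30]
BINARY_OP - → 11 - 30 = -19. Stack: [-19]
LOAD_FAST c → push 30. Stack: [-19, 30]
BINARY_OP - → -19 - 30 = -49. Stack: [-49]
STORE_FAST x → x=-49. Stack: []
LOAD_CONST → push 10. Stack: [10]
LOAD_FAST x → push -49. Stack: [10, -49]
BINARY_OP // → 10 // -49 = -1. Stack: [-1]
STORE_FAST s → s=-1. Stack: []
LOAD_FAST_LOAD_FAST s,q → push -1,300. Stack: [-1, 300]
BINARY_OP | → -1 | 300 = -1. Stack: [-1]
RETURN_VALUE → return -1.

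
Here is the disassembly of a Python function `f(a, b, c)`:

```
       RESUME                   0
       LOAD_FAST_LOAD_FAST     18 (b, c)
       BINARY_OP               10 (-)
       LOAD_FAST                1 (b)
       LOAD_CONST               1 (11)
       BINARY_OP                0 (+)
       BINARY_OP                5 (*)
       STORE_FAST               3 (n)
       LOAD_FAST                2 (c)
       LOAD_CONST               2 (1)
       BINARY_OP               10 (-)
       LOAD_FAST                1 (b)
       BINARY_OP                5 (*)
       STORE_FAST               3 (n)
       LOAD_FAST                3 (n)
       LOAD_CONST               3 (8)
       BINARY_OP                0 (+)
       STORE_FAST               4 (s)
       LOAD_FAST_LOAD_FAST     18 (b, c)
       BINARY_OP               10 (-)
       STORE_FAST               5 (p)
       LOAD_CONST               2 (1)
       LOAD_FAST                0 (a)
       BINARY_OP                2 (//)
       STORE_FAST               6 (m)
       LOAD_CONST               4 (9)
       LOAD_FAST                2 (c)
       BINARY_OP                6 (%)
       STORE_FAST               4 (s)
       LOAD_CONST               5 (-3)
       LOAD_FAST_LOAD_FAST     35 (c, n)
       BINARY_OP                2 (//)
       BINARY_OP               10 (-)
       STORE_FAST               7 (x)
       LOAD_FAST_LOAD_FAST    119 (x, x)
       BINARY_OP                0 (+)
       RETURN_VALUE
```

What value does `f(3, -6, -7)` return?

LOAD_FAST_LOAD_FAST b,c → push -6,-7. Stack: [-6, -7]
BINARY_OP - → -6 - -7 = 1. Stack: [1]
LOAD_FAST b → push -6. Stack: [1, -6]
LOAD_CONST → push 11. Stack: [1, -6, 11]
BINARY_OP + → -6 + 11 = 5. Stack: [1, 5]
BINARY_OP * → 1 * 5 = 5. Stack: [5]
STORE_FAST n → n=5. Stack: []
LOAD_FAST c → push -7. Stack: [-7]
LOAD_CONST → push 1. Stack: [-7, 1]
BINARY_OP - → -7 - 1 = -8. Stack: [-8]
LOAD_FAST b → push -6. Stack: [-8, -6]
BINARY_OP * → -8 * -6 = 48. Stack: [48]
STORE_FAST n → n=48. Stack: []
LOAD_FAST n → push 48. Stack: [48]
LOAD_CONST → push 8. Stack: [48, 8]
BINARY_OP + → 48 + 8 = 56. Stack: [56]
STORE_FAST s → s=56. Stack: []
LOAD_FAST_LOAD_FAST b,c → push -6,-7. Stack: [-6, -7]
BINARY_OP - → -6 - -7 = 1. Stack: [1]
STORE_FAST p → p=1. Stack: []
LOAD_CONST → push 1. Stack: [1]
LOAD_FAST a → push 3. Stack: [1, 3]
BINARY_OP // → 1 // 3 = 0. Stack: [0]
STORE_FAST m → m=0. Stack: []
LOAD_CONST → push 9. Stack: [9]
LOAD_FAST c → push -7. Stack: [9, -7]
BINARY_OP % → 9 % -7 = -5. Stack: [-5]
STORE_FAST s → s=-5. Stack: []
LOAD_CONST → push -3. Stack: [-3]
LOAD_FAST_LOAD_FAST c,n → push -7,48. Stack: [-3, -7, 48]
BINARY_OP // → -7 // 48 = -1. Stack: [-3, -1]
BINARY_OP - → -3 - -1 = -2. Stack: [-2]
STORE_FAST x → x=-2. Stack: []
LOAD_FAST_LOAD_FAST x,x → push -2,-2. Stack: [-2, -2]
BINARY_OP + → -2 + -2 = -4. Stack: [-4]
RETURN_VALUE → return -4.

-4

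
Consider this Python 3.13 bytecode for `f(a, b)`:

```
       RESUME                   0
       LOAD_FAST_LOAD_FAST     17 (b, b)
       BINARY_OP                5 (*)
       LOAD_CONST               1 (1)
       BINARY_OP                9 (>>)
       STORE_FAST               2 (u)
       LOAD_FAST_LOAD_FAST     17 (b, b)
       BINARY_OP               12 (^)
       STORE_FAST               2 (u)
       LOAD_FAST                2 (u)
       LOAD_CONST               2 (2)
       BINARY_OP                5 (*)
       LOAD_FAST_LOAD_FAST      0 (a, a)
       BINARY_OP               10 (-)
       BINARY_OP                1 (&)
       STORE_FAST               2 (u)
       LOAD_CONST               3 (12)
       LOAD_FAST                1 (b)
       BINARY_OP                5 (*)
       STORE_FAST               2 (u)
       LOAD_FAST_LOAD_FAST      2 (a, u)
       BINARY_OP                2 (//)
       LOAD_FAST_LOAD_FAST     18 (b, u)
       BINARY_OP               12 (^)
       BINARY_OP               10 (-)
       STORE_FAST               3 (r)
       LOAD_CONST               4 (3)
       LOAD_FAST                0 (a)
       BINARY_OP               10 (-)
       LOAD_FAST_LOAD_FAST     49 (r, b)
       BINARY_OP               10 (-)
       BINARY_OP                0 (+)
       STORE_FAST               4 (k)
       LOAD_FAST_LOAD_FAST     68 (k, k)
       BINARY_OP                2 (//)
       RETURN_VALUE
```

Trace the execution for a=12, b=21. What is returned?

LOAD_FAST_LOAD_FAST b,b → push 21,21. Stack: [21, 21]
BINARY_OP * → 21 * 21 = 441. Stack: [441]
LOAD_CONST → push 1. Stack: [441, 1]
BINARY_OP >> → 441 >> 1 = 220. Stack: [220]
STORE_FAST u → u=220. Stack: []
LOAD_FAST_LOAD_FAST b,b → push 21,21. Stack: [21, 21]
BINARY_OP ^ → 21 ^ 21 = 0. Stack: [0]
STORE_FAST u → u=0. Stack: []
LOAD_FAST u → push 0. Stack: [0]
LOAD_CONST → push 2. Stack: [0, 2]
BINARY_OP * → 0 * 2 = 0. Stack: [0]
LOAD_FAST_LOAD_FAST a,a → push 12,12. Stack: [0, 12, 12]
BINARY_OP - → 12 - 12 = 0. Stack: [0, 0]
BINARY_OP & → 0 & 0 = 0. Stack: [0]
STORE_FAST u → u=0. Stack: []
LOAD_CONST → push 12. Stack: [12]
LOAD_FAST b → push 21. Stack: [12, 21]
BINARY_OP * → 12 * 21 = 252. Stack: [252]
STORE_FAST u → u=252. Stack: []
LOAD_FAST_LOAD_FAST a,u → push 12,252. Stack: [12, 252]
BINARY_OP // → 12 // 252 = 0. Stack: [0]
LOAD_FAST_LOAD_FAST b,u → push 21,252. Stack: [0, 21, 252]
BINARY_OP ^ → 21 ^ 252 = 233. Stack: [0, 233]
BINARY_OP - → 0 - 233 = -233. Stack: [-233]
STORE_FAST r → r=-233. Stack: []
LOAD_CONST → push 3. Stack: [3]
LOAD_FAST a → push 12. Stack: [3, 12]
BINARY_OP - → 3 - 12 = -9. Stack: [-9]
LOAD_FAST_LOAD_FAST r,b → push -233,21. Stack: [-9, -233, 21]
BINARY_OP - → -233 - 21 = -254. Stack: [-9, -254]
BINARY_OP + → -9 + -254 = -263. Stack: [-263]
STORE_FAST k → k=-263. Stack: []
LOAD_FAST_LOAD_FAST k,k → push -263,-263. Stack: [-263, -263]
BINARY_OP // → -263 // -263 = 1. Stack: [1]
RETURN_VALUE → return 1.

1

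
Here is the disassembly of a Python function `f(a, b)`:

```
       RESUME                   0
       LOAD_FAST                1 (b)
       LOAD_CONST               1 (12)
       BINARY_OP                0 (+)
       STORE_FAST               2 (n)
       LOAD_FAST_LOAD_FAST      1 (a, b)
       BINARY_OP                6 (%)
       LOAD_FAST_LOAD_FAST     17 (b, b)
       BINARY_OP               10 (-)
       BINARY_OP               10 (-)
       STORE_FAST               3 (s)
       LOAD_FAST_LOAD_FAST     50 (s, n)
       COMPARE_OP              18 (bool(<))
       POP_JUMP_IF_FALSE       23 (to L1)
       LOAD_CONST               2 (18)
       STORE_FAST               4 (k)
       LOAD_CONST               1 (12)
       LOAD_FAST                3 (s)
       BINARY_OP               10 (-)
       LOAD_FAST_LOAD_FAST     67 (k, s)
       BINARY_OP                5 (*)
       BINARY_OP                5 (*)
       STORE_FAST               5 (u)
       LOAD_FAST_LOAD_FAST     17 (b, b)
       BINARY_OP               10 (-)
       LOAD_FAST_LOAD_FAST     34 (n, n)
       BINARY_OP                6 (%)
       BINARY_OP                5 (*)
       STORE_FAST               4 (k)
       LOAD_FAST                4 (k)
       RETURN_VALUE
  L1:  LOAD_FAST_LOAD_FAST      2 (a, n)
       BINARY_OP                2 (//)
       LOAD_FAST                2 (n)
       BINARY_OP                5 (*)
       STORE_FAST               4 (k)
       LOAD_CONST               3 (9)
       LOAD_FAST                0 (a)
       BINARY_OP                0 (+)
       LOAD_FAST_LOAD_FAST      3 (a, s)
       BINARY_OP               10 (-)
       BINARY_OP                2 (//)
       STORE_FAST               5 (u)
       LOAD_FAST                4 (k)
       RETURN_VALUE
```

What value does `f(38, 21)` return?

LOAD_FAST b → push 21. Stack: [21]
LOAD_CONST → push 12. Stack: [21, 12]
BINARY_OP + → 21 + 12 = 33. Stack: [33]
STORE_FAST n → n=33. Stack: []
LOAD_FAST_LOAD_FAST a,b → push 38,21. Stack: [38, 21]
BINARY_OP % → 38 % 21 = 17. Stack: [17]
LOAD_FAST_LOAD_FAST b,b → push 21,21. Stack: [17, 21, 21]
BINARY_OP - → 21 - 21 = 0. Stack: [17, 0]
BINARY_OP - → 17 - 0 = 17. Stack: [17]
STORE_FAST s → s=17. Stack: []
LOAD_FAST_LOAD_FAST s,n → push 17,33. Stack: [17, 33]
COMPARE_OP bool(<) → 17 vs 33 = True. Stack: [True]
POP_JUMP_IF_FALSE → pop True; no jump. Stack: []
LOAD_CONST → push 18. Stack: [18]
STORE_FAST k → k=18. Stack: []
LOAD_CONST → push 12. Stack: [12]
LOAD_FAST s → push 17. Stack: [12, 17]
BINARY_OP - → 12 - 17 = -5. Stack: [-5]
LOAD_FAST_LOAD_FAST k,s → push 18,17. Stack: [-5, 18, 17]
BINARY_OP * → 18 * 17 = 306. Stack: [-5, 306]
BINARY_OP * → -5 * 306 = -1530. Stack: [-1530]
STORE_FAST u → u=-1530. Stack: []
LOAD_FAST_LOAD_FAST b,b → push 21,21. Stack: [21, 21]
BINARY_OP - → 21 - 21 = 0. Stack: [0]
LOAD_FAST_LOAD_FAST n,n → push 33,33. Stack: [0, 33, 33]
BINARY_OP % → 33 % 33 = 0. Stack: [0, 0]
BINARY_OP * → 0 * 0 = 0. Stack: [0]
STORE_FAST k → k=0. Stack: []
LOAD_FAST k → push 0. Stack: [0]
RETURN_VALUE → return 0.

0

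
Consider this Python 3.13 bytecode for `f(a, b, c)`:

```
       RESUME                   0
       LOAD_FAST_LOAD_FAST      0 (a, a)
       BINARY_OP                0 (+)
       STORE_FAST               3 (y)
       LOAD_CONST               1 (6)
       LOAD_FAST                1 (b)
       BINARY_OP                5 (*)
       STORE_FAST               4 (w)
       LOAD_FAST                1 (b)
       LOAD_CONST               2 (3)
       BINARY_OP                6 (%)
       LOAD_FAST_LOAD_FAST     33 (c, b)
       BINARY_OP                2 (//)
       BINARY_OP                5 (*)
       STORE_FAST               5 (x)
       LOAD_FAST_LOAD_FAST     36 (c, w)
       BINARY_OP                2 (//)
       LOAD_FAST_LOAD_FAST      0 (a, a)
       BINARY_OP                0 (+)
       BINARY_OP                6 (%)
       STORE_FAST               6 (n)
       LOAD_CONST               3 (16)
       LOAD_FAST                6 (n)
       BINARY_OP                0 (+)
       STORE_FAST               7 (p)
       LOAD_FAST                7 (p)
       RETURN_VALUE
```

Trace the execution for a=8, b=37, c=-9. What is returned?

LOAD_FAST_LOAD_FAST a,a → push 8,8. Stack: [8, 8]
BINARY_OP + → 8 + 8 = 16. Stack: [16]
STORE_FAST y → y=16. Stack: []
LOAD_CONST → push 6. Stack: [6]
LOAD_FAST b → push 37. Stack: [6, 37]
BINARY_OP * → 6 * 37 = 222. Stack: [222]
STORE_FAST w → w=222. Stack: []
LOAD_FAST b → push 37. Stack: [37]
LOAD_CONST → push 3. Stack: [37, 3]
BINARY_OP % → 37 % 3 = 1. Stack: [1]
LOAD_FAST_LOAD_FAST c,b → push -9,37. Stack: [1, -9, 37]
BINARY_OP // → -9 // 37 = -1. Stack: [1, -1]
BINARY_OP * → 1 * -1 = -1. Stack: [-1]
STORE_FAST x → x=-1. Stack: []
LOAD_FAST_LOAD_FAST c,w → push -9,222. Stack: [-9, 222]
BINARY_OP // → -9 // 222 = -1. Stack: [-1]
LOAD_FAST_LOAD_FAST a,a → push 8,8. Stack: [-1, 8, 8]
BINARY_OP + → 8 + 8 = 16. Stack: [-1, 16]
BINARY_OP % → -1 % 16 = 15. Stack: [15]
STORE_FAST n → n=15. Stack: []
LOAD_CONST → push 16. Stack: [16]
LOAD_FAST n → push 15. Stack: [16, 15]
BINARY_OP + → 16 + 15 = 31. Stack: [31]
STORE_FAST p → p=31. Stack: []
LOAD_FAST p → push 31. Stack: [31]
RETURN_VALUE → return 31.

31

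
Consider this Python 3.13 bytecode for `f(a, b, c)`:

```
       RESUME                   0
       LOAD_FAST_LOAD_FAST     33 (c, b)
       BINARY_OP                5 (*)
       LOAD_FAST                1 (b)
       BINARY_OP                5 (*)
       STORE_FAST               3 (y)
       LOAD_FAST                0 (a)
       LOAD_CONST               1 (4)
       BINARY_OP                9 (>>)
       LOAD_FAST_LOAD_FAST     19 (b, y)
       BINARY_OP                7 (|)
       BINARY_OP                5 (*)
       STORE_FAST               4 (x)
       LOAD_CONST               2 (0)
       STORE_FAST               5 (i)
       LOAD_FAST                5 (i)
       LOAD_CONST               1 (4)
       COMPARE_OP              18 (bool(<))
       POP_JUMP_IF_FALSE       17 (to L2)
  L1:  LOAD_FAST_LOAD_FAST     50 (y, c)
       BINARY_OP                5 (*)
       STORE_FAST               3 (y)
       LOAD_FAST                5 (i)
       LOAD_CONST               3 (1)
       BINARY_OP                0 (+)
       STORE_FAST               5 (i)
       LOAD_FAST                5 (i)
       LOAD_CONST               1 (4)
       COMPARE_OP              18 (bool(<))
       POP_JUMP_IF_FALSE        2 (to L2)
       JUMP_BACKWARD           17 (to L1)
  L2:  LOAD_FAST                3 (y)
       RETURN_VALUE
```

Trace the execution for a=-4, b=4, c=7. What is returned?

LOAD_FAST_LOAD_FAST c,b → push 7,4
BINARY_OP * → 7 * 4 = 28
LOAD_FAST b → push 4
BINARY_OP * → 28 * 4 = 112
STORE_FAST y → y=112
LOAD_FAST a → push -4
LOAD_CONST → push 4
BINARY_OP >> → -4 >> 4 = -1
LOAD_FAST_LOAD_FAST b,y → push 4,112
BINARY_OP | → 4 | 112 = 116
BINARY_OP * → -1 * 116 = -116
STORE_FAST x → x=-116
LOAD_CONST → push 0
STORE_FAST i → i=0
LOAD_FAST i → push 0
LOAD_CONST → push 4
COMPARE_OP bool(<) → 0 vs 4 = True
POP_JUMP_IF_FALSE → pop True; no jump
LOAD_FAST_LOAD_FAST y,c → push 112,7
BINARY_OP * → 112 * 7 = 784
STORE_FAST y → y=784
LOAD_FAST i → push 0
LOAD_CONST → push 1
BINARY_OP + → 0 + 1 = 1
STORE_FAST i → i=1
LOAD_FAST i → push 1
LOAD_CONST → push 4
COMPARE_OP bool(<) → 1 vs 4 = True
POP_JUMP_IF_FALSE → pop True; no jump
LOAD_FAST_LOAD_FAST y,c → push 784,7
BINARY_OP * → 784 * 7 = 5488
STORE_FAST y → y=5488
LOAD_FAST i → push 1
LOAD_CONST → push 1
BINARY_OP + → 1 + 1 = 2
STORE_FAST i → i=2
LOAD_FAST i → push 2
LOAD_CONST → push 4
COMPARE_OP bool(<) → 2 vs 4 = True
POP_JUMP_IF_FALSE → pop True; no jump
LOAD_FAST_LOAD_FAST y,c → push 5488,7
BINARY_OP * → 5488 * 7 = 38416
STORE_FAST y → y=38416
LOAD_FAST i → push 2
LOAD_CONST → push 1
BINARY_OP + → 2 + 1 = 3
STORE_FAST i → i=3
LOAD_FAST i → push 3
LOAD_CONST → push 4
COMPARE_OP bool(<) → 3 vs 4 = True
POP_JUMP_IF_FALSE → pop True; no jump
LOAD_FAST_LOAD_FAST y,c → push 38416,7
BINARY_OP * → 38416 * 7 = 268912
STORE_FAST y → y=268912
LOAD_FAST i → push 3
LOAD_CONST → push 1
BINARY_OP + → 3 + 1 = 4
STORE_FAST i → i=4
LOAD_FAST i → push 4
LOAD_CONST → push 4
COMPARE_OP bool(<) → 4 vs 4 = False
POP_JUMP_IF_FALSE → pop False; jump
LOAD_FAST y → push 268912
RETURN_VALUE → return 268912.

268912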